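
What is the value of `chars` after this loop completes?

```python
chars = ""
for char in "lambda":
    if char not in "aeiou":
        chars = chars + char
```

Remove vowels from 'lambda'
`chars` takes the values: "" → "l" → "lm" → "lmb" → "lmbd"

Answer: "lmbd"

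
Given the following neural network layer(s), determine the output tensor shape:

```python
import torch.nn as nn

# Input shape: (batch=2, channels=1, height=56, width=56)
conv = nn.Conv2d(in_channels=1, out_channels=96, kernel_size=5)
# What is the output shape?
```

Input: (2, 1, 56, 56) -> Output: (2, 96, 52, 52)

Answer: (2, 96, 52, 52)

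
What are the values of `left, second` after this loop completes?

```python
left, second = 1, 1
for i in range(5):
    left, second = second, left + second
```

Fibonacci: after 5 iterations
`left, second` takes the values: (1, 1) → (1, 2) → (2, 3) → (3, 5) → (5, 8) → (8, 13)

Answer: 8, 13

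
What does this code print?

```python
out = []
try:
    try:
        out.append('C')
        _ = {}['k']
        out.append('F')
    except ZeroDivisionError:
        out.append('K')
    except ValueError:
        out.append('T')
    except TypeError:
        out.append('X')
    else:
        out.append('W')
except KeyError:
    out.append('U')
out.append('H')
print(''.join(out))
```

Execution trace: 'C' (try body) → 'U' (outer except KeyError) → 'H' (after the try/except). Output: CUH

Answer: CUH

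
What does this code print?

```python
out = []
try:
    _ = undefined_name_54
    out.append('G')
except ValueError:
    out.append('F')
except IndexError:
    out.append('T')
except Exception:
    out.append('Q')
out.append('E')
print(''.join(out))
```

Execution trace: 'Q' (except Exception) → 'E' (after the try/except). Output: QE

Answer: QE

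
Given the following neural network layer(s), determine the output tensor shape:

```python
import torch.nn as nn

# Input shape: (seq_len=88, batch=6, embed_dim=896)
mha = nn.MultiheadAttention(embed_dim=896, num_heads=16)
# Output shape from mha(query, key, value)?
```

Input: (88, 6, 896) -> Output: (88, 6, 896)

Answer: (88, 6, 896)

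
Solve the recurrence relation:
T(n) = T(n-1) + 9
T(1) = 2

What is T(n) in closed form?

Unrolling: T(n) = T(1) + 9·(n-1) = 2 + 9(n-1) = 9n - 7.

Answer: T(n) = 9n - 7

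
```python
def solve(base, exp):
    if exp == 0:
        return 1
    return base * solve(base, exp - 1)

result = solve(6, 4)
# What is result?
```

solve(6, 4) = 6 * 6 * 6 * 6 = 1296

Answer: 1296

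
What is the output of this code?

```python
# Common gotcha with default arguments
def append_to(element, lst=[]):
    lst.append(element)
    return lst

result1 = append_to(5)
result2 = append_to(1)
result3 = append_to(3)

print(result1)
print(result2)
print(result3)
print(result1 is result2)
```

Key concept: mutable default argument gotcha.
Step by step:
`result1 = append_to(5)` → result1 = [5]
`result2 = append_to(1)` → result1 = [5, 1] (same object as result2); result2 = [5, 1] (same object as result1)
`result3 = append_to(3)` → result1 = [5, 1, 3] (same object as result2, result3); result2 = [5, 1, 3] (same object as result1, result3); result3 = [5, 1, 3] (same object as result1, result2)
`print(result1)` → prints [5, 1, 3]
`print(result2)` → prints [5, 1, 3]
`print(result3)` → prints [5, 1, 3]
`print(result1 is result2)` → prints True

Answer:
[5, 1, 3]
[5, 1, 3]
[5, 1, 3]
True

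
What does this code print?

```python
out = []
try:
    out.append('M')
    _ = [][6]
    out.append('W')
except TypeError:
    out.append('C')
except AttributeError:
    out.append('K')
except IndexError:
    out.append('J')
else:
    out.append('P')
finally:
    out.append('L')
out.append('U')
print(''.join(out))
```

Execution trace: 'M' (try body) → 'J' (except IndexError) → 'L' (finally) → 'U' (after the try/except). Output: MJLU

Answer: MJLU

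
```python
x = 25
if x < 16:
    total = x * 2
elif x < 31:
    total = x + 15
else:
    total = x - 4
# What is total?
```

Trace:
`x = 25` → x = 25
`if x < 16: ...` → x < 16 is False, x < 31 is True → total = 40
So total = 40

Answer: 40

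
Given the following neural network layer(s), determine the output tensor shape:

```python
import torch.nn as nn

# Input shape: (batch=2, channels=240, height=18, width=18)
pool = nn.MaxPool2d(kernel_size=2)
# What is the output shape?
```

Input: (2, 240, 18, 18) -> Output: (2, 240, 9, 9)

Answer: (2, 240, 9, 9)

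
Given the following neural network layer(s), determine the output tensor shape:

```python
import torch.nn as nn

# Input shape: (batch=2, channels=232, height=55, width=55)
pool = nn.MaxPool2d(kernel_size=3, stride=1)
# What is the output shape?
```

Input: (2, 232, 55, 55) -> Output: (2, 232, 53, 53)

Answer: (2, 232, 53, 53)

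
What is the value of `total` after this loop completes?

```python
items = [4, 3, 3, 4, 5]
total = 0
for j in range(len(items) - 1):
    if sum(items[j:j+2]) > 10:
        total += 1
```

Count windows with sum > 10
`total` takes the values: 0

Answer: 0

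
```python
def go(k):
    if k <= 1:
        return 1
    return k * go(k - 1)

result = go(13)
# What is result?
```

go(13) = 13 * 12 * 11 * 10 * 9 * 8 * 7 * 6 * 5 * 4 * 3 * 2 * 1 = 6227020800

Answer: 6227020800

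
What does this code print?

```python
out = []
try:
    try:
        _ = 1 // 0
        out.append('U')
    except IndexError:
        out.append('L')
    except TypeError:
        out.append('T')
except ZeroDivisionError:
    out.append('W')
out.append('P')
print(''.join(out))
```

Execution trace: 'W' (outer except ZeroDivisionError) → 'P' (after the try/except). Output: WP

Answer: WP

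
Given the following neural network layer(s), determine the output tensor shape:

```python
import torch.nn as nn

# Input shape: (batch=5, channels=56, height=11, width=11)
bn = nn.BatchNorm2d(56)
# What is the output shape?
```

Input: (5, 56, 11, 11) -> Output: (5, 56, 11, 11)

Answer: (5, 56, 11, 11)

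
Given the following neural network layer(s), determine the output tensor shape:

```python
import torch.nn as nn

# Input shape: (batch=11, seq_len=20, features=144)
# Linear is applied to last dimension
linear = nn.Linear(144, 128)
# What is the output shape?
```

Input: (11, 20, 144) -> Output: (11, 20, 128)

Answer: (11, 20, 128)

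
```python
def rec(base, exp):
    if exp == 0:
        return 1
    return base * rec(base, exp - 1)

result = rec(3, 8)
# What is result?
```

rec(3, 8) = 3 * 3 * 3 * 3 * 3 * 3 * 3 * 3 = 6561

Answer: 6561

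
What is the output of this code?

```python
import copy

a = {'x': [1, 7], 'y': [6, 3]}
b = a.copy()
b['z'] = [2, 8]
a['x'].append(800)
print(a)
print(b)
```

Key concept: shallow copy of dict with mutable values.
Step by step:
`a = {'x': [1, 7], 'y': [6, 3]}` → a = {'x': [1, 7], 'y': [6, 3]}
`b = a.copy()` → b = {'x': [1, 7], 'y': [6, 3]}
`b['z'] = [2, 8]` → b = {'x': [1, 7], 'y': [6, 3], 'z': [2, 8]}
`a['x'].append(800)` → a = {'x': [1, 7, 800], 'y': [6, 3]}; b = {'x': [1, 7, 800], 'y': [6, 3], 'z': [2, 8]}
`print(a)` → prints {'x': [1, 7, 800], 'y': [6, 3]}
`print(b)` → prints {'x': [1, 7, 800], 'y': [6, 3], 'z': [2, 8]}

Answer:
{'x': [1, 7, 800], 'y': [6, 3]}
{'x': [1, 7, 800], 'y': [6, 3], 'z': [2, 8]}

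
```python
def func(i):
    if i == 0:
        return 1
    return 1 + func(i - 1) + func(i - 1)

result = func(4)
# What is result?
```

func(i) = 1 + 2·func(i-1), func(0)=1. Closed form: (1+1)·2^4 - 1 = 31.

Answer: 31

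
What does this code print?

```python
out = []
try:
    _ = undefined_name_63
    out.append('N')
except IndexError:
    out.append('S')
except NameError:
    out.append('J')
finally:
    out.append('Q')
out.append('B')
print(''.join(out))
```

Execution trace: 'J' (except NameError) → 'Q' (finally) → 'B' (after the try/except). Output: JQB

Answer: JQB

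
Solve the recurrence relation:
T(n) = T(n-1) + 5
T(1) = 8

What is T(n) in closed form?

Unrolling: T(n) = T(1) + 5·(n-1) = 8 + 5(n-1) = 5n + 3.

Answer: T(n) = 5n + 3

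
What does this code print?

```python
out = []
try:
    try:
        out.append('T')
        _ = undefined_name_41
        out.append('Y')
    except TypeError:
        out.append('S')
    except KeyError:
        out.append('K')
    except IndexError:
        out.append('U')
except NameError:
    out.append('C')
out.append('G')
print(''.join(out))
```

Execution trace: 'T' (try body) → 'C' (outer except NameError) → 'G' (after the try/except). Output: TCG

Answer: TCG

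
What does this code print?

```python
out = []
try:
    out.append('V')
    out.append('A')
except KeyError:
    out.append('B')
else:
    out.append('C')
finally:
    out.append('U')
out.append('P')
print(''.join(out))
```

Execution trace: 'V' (try body) → 'A' (try body, no exception) → 'C' (else) → 'U' (finally) → 'P' (after the try/except). Output: VACUP

Answer: VACUP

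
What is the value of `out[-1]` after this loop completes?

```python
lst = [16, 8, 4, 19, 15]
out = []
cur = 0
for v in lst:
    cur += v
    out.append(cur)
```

Cumulative sum ends at 62
`out` takes the values: [] → [16] → [16, 24] → [16, 24, 28] → [16, 24, 28, 47] → [16, 24, 28, 47, 62]
So `out[-1]` = 62

Answer: 62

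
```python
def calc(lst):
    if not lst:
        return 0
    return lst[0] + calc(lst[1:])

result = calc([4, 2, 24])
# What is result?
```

4 + 2 + 24 + 0 = 30

Answer: 30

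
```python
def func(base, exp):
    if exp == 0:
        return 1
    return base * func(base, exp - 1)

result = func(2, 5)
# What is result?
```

func(2, 5) = 2 * 2 * 2 * 2 * 2 = 32

Answer: 32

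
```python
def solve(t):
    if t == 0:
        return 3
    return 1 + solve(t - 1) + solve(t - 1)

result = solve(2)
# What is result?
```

solve(t) = 1 + 2·solve(t-1), solve(0)=3. Closed form: (3+1)·2^2 - 1 = 15.

Answer: 15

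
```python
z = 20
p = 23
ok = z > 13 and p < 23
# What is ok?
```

Trace:
`z = 20` → z = 20
`p = 23` → p = 23
`ok = z > 13 and p < 23` → ok = False
So ok = False

Answer: False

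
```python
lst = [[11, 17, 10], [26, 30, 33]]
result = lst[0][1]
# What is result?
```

Trace:
`lst = [[11, 17, 10], [26, 30, 33]]` → lst = [[11, 17, 10], [26, 30, 33]]
`result = lst[0][1]` → result = 17
So result = 17

Answer: 17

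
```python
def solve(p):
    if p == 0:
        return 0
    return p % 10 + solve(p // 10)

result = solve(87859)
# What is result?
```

Sum of digits of 87859: 9 + 5 + 8 + 7 + 8 = 37

Answer: 37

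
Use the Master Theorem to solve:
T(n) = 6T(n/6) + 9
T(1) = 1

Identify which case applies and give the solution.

a=6, b=6, f(n)=9. log_6(6) = 1. Since c=0 < 1, Case 1 applies: T(n) = Θ(n^log_b(a)) = O(n).

Answer: O(n) - Case 1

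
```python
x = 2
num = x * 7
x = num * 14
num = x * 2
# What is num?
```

Trace:
`x = 2` → x = 2
`num = x * 7` → num = 14
`x = num * 14` → x = 196
`num = x * 2` → num = 392
So num = 392

Answer: 392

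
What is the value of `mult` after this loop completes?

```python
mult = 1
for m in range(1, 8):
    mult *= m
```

7! = 5040
`mult` takes the values: 1 → 2 → 6 → 24 → 120 → 720 → 5040

Answer: 5040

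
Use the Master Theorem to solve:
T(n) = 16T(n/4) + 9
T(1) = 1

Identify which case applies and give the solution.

a=16, b=4, f(n)=9. log_4(16) = 2. Since c=0 < 2, Case 1 applies: T(n) = Θ(n^log_b(a)) = O(n^2).

Answer: O(n^2) - Case 1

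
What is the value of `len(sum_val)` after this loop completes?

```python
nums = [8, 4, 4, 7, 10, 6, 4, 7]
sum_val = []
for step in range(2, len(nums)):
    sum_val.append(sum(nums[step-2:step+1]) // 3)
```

Number of 3-element averages
`sum_val` takes the values: [] → [5] → [5, 5] → [5, 5, 7] → [5, 5, 7, 7] → [5, 5, 7, 7, 6] → [5, 5, 7, 7, 6, 5]
So `len(sum_val)` = 6

Answer: 6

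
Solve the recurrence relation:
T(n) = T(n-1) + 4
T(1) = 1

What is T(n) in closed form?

Unrolling: T(n) = T(1) + 4·(n-1) = 1 + 4(n-1) = 4n - 3.

Answer: T(n) = 4n - 3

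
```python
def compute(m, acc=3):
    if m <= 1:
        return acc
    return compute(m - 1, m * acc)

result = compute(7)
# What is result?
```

Accumulator trace (n, acc): (7, 3) -> (6, 21) -> (5, 126) -> (4, 630) -> (3, 2520) -> (2, 7560) -> (1, 15120) -> return 15120

Answer: 15120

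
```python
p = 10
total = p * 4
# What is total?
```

Trace:
`p = 10` → p = 10
`total = p * 4` → total = 40
So total = 40

Answer: 40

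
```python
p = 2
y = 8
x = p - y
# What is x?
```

Trace:
`p = 2` → p = 2
`y = 8` → y = 8
`x = p - y` → x = -6
So x = -6

Answer: -6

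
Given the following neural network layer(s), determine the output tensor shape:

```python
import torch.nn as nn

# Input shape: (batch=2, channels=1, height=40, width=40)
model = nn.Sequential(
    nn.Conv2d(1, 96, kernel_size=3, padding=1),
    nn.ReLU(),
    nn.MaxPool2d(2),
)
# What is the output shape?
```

Input: (2, 1, 40, 40) -> after Conv2d: (2, 96, 40, 40) -> after ReLU: (2, 96, 40, 40) -> Output: (2, 96, 20, 20)

Answer: (2, 96, 20, 20)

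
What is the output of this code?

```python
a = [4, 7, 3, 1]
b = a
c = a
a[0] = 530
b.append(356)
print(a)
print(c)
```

Key concept: multiple aliases.
Step by step:
`a = [4, 7, 3, 1]` → a = [4, 7, 3, 1]
`b = a` → b = [4, 7, 3, 1] (same object as a)
`c = a` → c = [4, 7, 3, 1] (same object as a, b)
`a[0] = 530` → a = [530, 7, 3, 1] (same object as b, c); b = [530, 7, 3, 1] (same object as a, c); c = [530, 7, 3, 1] (same object as a, b)
`b.append(356)` → a = [530, 7, 3, 1, 356] (same object as b, c); b = [530, 7, 3, 1, 356] (same object as a, c); c = [530, 7, 3, 1, 356] (same object as a, b)
`print(a)` → prints [530, 7, 3, 1, 356]
`print(c)` → prints [530, 7, 3, 1, 356]

Answer:
[530, 7, 3, 1, 356]
[530, 7, 3, 1, 356]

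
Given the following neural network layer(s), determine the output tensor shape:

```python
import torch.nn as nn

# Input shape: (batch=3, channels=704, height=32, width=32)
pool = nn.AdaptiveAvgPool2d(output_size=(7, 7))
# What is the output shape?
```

Input: (3, 704, 32, 32) -> Output: (3, 704, 7, 7)

Answer: (3, 704, 7, 7)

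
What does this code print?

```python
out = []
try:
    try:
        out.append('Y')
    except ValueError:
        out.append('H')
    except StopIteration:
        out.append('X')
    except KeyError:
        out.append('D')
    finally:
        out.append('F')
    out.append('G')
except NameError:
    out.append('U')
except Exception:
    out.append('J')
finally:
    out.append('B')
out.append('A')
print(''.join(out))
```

Execution trace: 'Y' (inner try body, no exception) → 'F' (inner finally) → 'G' (try body, no exception) → 'B' (finally) → 'A' (after the try/except). Output: YFGBA

Answer: YFGBA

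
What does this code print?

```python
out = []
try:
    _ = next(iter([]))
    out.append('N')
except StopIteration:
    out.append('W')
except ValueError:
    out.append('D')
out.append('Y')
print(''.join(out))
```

Execution trace: 'W' (except StopIteration) → 'Y' (after the try/except). Output: WY

Answer: WY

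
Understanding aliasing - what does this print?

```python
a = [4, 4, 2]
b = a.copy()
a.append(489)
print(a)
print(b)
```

Key concept: list.copy() creates independent copy.
Step by step:
`a = [4, 4, 2]` → a = [4, 4, 2]
`b = a.copy()` → b = [4, 4, 2]
`a.append(489)` → a = [4, 4, 2, 489]
`print(a)` → prints [4, 4, 2, 489]
`print(b)` → prints [4, 4, 2]

Answer:
[4, 4, 2, 489]
[4, 4, 2]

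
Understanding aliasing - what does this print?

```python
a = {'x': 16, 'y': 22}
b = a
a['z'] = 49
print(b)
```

Key concept: dict aliasing.
Step by step:
`a = {'x': 16, 'y': 22}` → a = {'x': 16, 'y': 22}
`b = a` → b = {'x': 16, 'y': 22} (same object as a)
`a['z'] = 49` → a = {'x': 16, 'y': 22, 'z': 49} (same object as b); b = {'x': 16, 'y': 22, 'z': 49} (same object as a)
`print(b)` → prints {'x': 16, 'y': 22, 'z': 49}

Answer: {'x': 16, 'y': 22, 'z': 49}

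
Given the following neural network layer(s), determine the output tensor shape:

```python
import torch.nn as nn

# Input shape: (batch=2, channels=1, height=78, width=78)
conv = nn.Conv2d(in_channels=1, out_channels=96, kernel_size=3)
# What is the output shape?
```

Input: (2, 1, 78, 78) -> Output: (2, 96, 76, 76)

Answer: (2, 96, 76, 76)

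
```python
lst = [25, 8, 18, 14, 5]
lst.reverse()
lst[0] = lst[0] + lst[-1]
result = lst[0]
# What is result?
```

Trace:
`lst = [25, 8, 18, 14, 5]` → lst = [25, 8, 18, 14, 5]
`lst.reverse()` → lst = [5, 14, 18, 8, 25]
`lst[0] = lst[0] + lst[-1]` → lst = [30, 14, 18, 8, 25]
`result = lst[0]` → result = 30
So result = 30

Answer: 30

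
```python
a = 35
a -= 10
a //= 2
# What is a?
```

Trace:
`a = 35` → a = 35
`a -= 10` → a = 25
`a //= 2` → a = 12
So a = 12

Answer: 12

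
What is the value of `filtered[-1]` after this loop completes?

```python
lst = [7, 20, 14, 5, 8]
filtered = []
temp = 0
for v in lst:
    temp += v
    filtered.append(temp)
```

Cumulative sum ends at 54
`filtered` takes the values: [] → [7] → [7, 27] → [7, 27, 41] → [7, 27, 41, 46] → [7, 27, 41, 46, 54]
So `filtered[-1]` = 54

Answer: 54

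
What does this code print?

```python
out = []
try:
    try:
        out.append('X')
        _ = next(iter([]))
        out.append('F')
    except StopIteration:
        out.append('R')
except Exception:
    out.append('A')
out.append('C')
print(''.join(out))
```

Execution trace: 'X' (inner try body) → 'R' (inner except StopIteration) → 'C' (after the try/except). Output: XRC

Answer: XRC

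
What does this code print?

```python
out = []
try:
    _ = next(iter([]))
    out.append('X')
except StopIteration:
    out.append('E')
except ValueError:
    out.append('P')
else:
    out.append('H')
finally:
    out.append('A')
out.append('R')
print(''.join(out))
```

Execution trace: 'E' (except StopIteration) → 'A' (finally) → 'R' (after the try/except). Output: EAR

Answer: EAR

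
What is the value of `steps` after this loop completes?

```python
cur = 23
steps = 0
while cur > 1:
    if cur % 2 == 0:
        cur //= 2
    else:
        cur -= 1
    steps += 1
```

Steps to reduce 23 to 1
`steps` takes the values: 0 → 1 → 2 → 3 → 4 → 5 → 6 → 7

Answer: 7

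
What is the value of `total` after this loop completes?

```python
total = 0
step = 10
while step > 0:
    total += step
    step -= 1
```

Sum 10 down to 1
`total` takes the values: 0 → 10 → 19 → 27 → 34 → 40 → 45 → 49 → 52 → 54 → 55

Answer: 55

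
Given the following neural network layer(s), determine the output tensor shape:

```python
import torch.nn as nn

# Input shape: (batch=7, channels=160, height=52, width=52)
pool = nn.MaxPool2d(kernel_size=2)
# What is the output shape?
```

Input: (7, 160, 52, 52) -> Output: (7, 160, 26, 26)

Answer: (7, 160, 26, 26)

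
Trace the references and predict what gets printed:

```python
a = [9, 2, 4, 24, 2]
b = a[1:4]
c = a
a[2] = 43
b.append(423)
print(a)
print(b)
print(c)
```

Key concept: slice vs alias.
Step by step:
`a = [9, 2, 4, 24, 2]` → a = [9, 2, 4, 24, 2]
`b = a[1:4]` → b = [2, 4, 24]
`c = a` → c = [9, 2, 4, 24, 2] (same object as a)
`a[2] = 43` → a = [9, 2, 43, 24, 2] (same object as c); c = [9, 2, 43, 24, 2] (same object as a)
`b.append(423)` → b = [2, 4, 24, 423]
`print(a)` → prints [9, 2, 43, 24, 2]
`print(b)` → prints [2, 4, 24, 423]
`print(c)` → prints [9, 2, 43, 24, 2]

Answer:
[9, 2, 43, 24, 2]
[2, 4, 24, 423]
[9, 2, 43, 24, 2]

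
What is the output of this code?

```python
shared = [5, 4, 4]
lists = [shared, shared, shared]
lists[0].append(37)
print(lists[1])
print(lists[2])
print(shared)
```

Key concept: list of same reference.
Step by step:
`shared = [5, 4, 4]` → shared = [5, 4, 4]
`lists = [shared, shared, shared]` → lists = [[5, 4, 4], [5, 4, 4], [5, 4, 4]]
`lists[0].append(37)` → shared = [5, 4, 4, 37]; lists = [[5, 4, 4, 37], [5, 4, 4, 37], [5, 4, 4, 37]]
`print(lists[1])` → prints [5, 4, 4, 37]
`print(lists[2])` → prints [5, 4, 4, 37]
`print(shared)` → prints [5, 4, 4, 37]

Answer:
[5, 4, 4, 37]
[5, 4, 4, 37]
[5, 4, 4, 37]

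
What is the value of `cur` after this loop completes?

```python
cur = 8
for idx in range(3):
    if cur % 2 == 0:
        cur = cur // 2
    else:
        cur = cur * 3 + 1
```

Collatz-style transformation from 8
`cur` takes the values: 8 → 4 → 2 → 1

Answer: 1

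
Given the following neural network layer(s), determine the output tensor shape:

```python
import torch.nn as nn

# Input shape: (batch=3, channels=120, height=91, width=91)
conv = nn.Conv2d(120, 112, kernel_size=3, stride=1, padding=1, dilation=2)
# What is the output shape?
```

Input: (3, 120, 91, 91) -> Output: (3, 112, 89, 89)

Answer: (3, 112, 89, 89)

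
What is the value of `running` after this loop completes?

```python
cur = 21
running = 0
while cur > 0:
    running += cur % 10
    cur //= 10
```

Sum digits of 21
`running` takes the values: 0 → 1 → 3

Answer: 3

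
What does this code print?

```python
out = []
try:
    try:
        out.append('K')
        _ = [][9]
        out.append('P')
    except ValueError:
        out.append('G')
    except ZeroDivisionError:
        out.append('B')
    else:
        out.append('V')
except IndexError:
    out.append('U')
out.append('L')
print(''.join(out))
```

Execution trace: 'K' (try body) → 'U' (outer except IndexError) → 'L' (after the try/except). Output: KUL

Answer: KUL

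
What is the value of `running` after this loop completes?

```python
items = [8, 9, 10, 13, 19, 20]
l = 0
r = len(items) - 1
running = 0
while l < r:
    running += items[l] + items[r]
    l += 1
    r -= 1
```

Sum of pairs from ends
`running` takes the values: 0 → 28 → 56 → 79

Answer: 79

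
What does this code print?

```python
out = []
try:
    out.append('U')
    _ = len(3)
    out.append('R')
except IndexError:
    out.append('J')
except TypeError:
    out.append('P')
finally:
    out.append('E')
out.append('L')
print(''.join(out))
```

Execution trace: 'U' (try body) → 'P' (except TypeError) → 'E' (finally) → 'L' (after the try/except). Output: UPEL

Answer: UPEL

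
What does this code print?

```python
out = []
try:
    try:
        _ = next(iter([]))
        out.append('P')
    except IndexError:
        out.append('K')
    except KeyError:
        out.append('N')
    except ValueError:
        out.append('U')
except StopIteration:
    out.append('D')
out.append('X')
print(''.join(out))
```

Execution trace: 'D' (outer except StopIteration) → 'X' (after the try/except). Output: DX

Answer: DX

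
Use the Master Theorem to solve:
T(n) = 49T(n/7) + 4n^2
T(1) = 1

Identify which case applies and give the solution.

a=49, b=7, f(n)=4n^2. log_7(49) = 2. Since c=2 = 2, Case 2 applies: T(n) = Θ(n^log_b(a) · log n) = O(n^2 log n).

Answer: O(n^2 log n) - Case 2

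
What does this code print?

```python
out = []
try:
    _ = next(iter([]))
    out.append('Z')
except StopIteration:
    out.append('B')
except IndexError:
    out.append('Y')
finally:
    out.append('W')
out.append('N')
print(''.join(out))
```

Execution trace: 'B' (except StopIteration) → 'W' (finally) → 'N' (after the try/except). Output: BWN

Answer: BWN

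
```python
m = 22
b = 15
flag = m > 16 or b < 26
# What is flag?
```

Trace:
`m = 22` → m = 22
`b = 15` → b = 15
`flag = m > 16 or b < 26` → flag = True
So flag = True

Answer: True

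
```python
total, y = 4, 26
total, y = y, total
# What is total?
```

Trace:
`total, y = 4, 26` → total = 4; y = 26
`total, y = y, total` → total = 26; y = 4
So total = 26

Answer: 26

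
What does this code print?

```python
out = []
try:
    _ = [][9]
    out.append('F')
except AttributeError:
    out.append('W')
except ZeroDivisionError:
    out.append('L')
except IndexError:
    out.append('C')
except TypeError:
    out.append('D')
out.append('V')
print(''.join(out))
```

Execution trace: 'C' (except IndexError) → 'V' (after the try/except). Output: CV

Answer: CV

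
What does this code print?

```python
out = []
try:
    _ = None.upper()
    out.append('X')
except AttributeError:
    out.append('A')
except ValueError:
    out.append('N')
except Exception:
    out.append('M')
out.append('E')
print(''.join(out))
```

Execution trace: 'A' (except AttributeError) → 'E' (after the try/except). Output: AE

Answer: AE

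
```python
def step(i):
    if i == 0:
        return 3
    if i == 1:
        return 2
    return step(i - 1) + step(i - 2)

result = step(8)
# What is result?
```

Build up from base cases: step(0)=3, step(1)=2, step(2)=5, step(3)=7, step(4)=12, step(5)=19, step(6)=31, ..., step(8)=81

Answer: 81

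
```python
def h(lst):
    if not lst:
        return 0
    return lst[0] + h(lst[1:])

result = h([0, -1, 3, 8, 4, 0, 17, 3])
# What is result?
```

0 + (-1) + 3 + 8 + 4 + 0 + 17 + 3 + 0 = 34

Answer: 34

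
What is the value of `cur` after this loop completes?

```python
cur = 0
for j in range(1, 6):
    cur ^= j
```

XOR of 1 to 5
`cur` takes the values: 0 → 1 → 3 → 0 → 4 → 1

Answer: 1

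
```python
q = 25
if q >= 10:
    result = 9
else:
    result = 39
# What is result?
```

Trace:
`q = 25` → q = 25
`if q >= 10: ...` → q >= 10 is True → result = 9
So result = 9

Answer: 9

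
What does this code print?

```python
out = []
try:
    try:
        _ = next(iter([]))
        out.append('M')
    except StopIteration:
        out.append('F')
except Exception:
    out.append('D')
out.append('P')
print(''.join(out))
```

Execution trace: 'F' (inner except StopIteration) → 'P' (after the try/except). Output: FP

Answer: FP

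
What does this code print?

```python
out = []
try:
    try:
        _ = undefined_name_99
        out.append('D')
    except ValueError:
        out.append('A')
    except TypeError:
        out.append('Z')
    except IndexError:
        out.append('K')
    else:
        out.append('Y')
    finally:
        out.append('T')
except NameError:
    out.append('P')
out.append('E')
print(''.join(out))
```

Execution trace: 'T' (finally) → 'P' (outer except NameError) → 'E' (after the try/except). Output: TPE

Answer: TPE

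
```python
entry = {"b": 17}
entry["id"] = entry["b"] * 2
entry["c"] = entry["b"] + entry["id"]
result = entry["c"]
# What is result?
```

Trace:
`entry = {"b": 17}` → entry = {'b': 17}
`entry["id"] = entry["b"] * 2` → entry = {'b': 17, 'id': 34}
`entry["c"] = entry["b"] + entry["id"]` → entry = {'b': 17, 'id': 34, 'c': 51}
`result = entry["c"]` → result = 51
So result = 51

Answer: 51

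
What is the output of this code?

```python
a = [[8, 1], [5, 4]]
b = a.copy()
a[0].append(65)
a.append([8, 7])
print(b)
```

Key concept: shallow copy with nested lists.
Step by step:
`a = [[8, 1], [5, 4]]` → a = [[8, 1], [5, 4]]
`b = a.copy()` → b = [[8, 1], [5, 4]]
`a[0].append(65)` → a = [[8, 1, 65], [5, 4]]; b = [[8, 1, 65], [5, 4]]
`a.append([8, 7])` → a = [[8, 1, 65], [5, 4], [8, 7]]
`print(b)` → prints [[8, 1, 65], [5, 4]]

Answer: [[8, 1, 65], [5, 4]]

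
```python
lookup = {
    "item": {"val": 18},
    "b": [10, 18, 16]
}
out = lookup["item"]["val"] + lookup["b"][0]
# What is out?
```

Trace:
`lookup = { ...` → lookup = {'item': {'val': 18}, 'b': [10, 18, 16]}
`out = lookup["item"]["val"] + lookup["b"][0]` → out = 28
So out = 28

Answer: 28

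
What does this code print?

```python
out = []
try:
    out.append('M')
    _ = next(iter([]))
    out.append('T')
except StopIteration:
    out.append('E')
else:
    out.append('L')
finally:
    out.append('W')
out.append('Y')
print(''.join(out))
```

Execution trace: 'M' (try body) → 'E' (except StopIteration) → 'W' (finally) → 'Y' (after the try/except). Output: MEWY

Answer: MEWY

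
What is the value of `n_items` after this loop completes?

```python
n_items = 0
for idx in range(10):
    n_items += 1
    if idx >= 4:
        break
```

Loop breaks when idx reaches 4, n_items is 5
`n_items` takes the values: 0 → 1 → 2 → 3 → 4 → 5

Answer: 5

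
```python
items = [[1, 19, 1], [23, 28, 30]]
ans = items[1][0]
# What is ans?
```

Trace:
`items = [[1, 19, 1], [23, 28, 30]]` → items = [[1, 19, 1], [23, 28, 30]]
`ans = items[1][0]` → ans = 23
So ans = 23

Answer: 23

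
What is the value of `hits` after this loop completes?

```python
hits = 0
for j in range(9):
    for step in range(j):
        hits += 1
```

Triangle number: 0+1+2+...+8
`hits` takes the values: 0 → 1 → 2 → 3 → 4 → 5 → 6 → 7 → 8 → 9 → 10 → 11 → 12 → 13 → 14 → 15 → 16 → 17 → 18 → 19 → 20 → 21 → 22 → 23 → 24 → 25 → 26 → 27 → 28 → 29 → 30 → 31 → 32 → 33 → 34 → 35 → 36

Answer: 36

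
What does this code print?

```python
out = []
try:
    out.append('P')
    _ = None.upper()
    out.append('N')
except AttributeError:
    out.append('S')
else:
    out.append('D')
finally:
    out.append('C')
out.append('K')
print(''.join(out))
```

Execution trace: 'P' (try body) → 'S' (except AttributeError) → 'C' (finally) → 'K' (after the try/except). Output: PSCK

Answer: PSCK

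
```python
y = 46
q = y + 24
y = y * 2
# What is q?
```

Trace:
`y = 46` → y = 46
`q = y + 24` → q = 70
`y = y * 2` → y = 92
So q = 70

Answer: 70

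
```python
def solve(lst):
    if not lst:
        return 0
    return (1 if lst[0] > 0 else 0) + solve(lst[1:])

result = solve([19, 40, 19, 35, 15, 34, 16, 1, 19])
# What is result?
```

Count of positive elements in [19, 40, 19, 35, 15, 34, 16, 1, 19] = 9

Answer: 9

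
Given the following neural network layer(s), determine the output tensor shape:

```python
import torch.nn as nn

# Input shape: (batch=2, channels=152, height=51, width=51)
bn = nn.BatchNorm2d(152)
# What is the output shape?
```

Input: (2, 152, 51, 51) -> Output: (2, 152, 51, 51)

Answer: (2, 152, 51, 51)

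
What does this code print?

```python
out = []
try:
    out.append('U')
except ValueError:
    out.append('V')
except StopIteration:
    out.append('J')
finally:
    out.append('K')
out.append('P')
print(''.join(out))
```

Execution trace: 'U' (try body, no exception) → 'K' (finally) → 'P' (after the try/except). Output: UKP

Answer: UKP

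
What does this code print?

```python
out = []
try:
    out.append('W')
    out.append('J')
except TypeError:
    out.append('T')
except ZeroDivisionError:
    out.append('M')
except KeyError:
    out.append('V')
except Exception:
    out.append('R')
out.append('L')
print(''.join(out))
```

Execution trace: 'W' (try body) → 'J' (try body, no exception) → 'L' (after the try/except). Output: WJL

Answer: WJL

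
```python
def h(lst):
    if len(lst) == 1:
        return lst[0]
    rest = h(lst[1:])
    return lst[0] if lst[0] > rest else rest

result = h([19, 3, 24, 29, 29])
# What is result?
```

Recursive max over [19, 3, 24, 29, 29] = 29

Answer: 29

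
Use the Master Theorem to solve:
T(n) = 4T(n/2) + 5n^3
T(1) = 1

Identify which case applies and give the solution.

a=4, b=2, f(n)=5n^3. log_2(4) = 2. Since c=3 > 2 and the regularity condition holds (4(n/2)^3 = (4/2^3)n^3 with 4/2^3 < 1), Case 3 applies: T(n) = Θ(f(n)) = O(n^3).

Answer: O(n^3) - Case 3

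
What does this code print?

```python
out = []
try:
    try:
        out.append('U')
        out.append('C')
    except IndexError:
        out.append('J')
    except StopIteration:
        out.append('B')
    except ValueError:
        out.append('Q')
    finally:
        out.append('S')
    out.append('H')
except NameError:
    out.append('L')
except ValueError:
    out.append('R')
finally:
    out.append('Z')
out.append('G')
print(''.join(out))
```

Execution trace: 'U' (inner try body) → 'C' (inner try body, no exception) → 'S' (inner finally) → 'H' (try body, no exception) → 'Z' (finally) → 'G' (after the try/except). Output: UCSHZG

Answer: UCSHZG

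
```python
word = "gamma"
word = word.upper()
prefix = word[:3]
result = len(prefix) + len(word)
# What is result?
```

Trace:
`word = "gamma"` → word = 'gamma'
`word = word.upper()` → word = 'GAMMA'
`prefix = word[:3]` → prefix = 'GAM'
`result = len(prefix) + len(word)` → result = 8
So result = 8

Answer: 8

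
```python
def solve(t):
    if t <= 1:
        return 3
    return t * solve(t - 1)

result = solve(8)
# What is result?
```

solve(8) = 8 * 7 * 6 * 5 * 4 * 3 * 2 * 3 = 120960

Answer: 120960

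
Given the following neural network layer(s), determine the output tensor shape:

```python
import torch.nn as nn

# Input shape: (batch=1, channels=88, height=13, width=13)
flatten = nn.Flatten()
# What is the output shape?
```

Input: (1, 88, 13, 13) -> Output: (1, 14872)

Answer: (1, 14872)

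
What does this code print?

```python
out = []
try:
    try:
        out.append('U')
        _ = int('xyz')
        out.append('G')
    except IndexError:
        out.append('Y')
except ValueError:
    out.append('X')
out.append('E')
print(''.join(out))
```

Execution trace: 'U' (try body) → 'X' (outer except ValueError) → 'E' (after the try/except). Output: UXE

Answer: UXE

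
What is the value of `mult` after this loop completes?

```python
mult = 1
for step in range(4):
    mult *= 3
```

3^4 = 81
`mult` takes the values: 1 → 3 → 9 → 27 → 81

Answer: 81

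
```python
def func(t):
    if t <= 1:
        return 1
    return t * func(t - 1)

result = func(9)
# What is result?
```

func(9) = 9 * 8 * 7 * 6 * 5 * 4 * 3 * 2 * 1 = 362880

Answer: 362880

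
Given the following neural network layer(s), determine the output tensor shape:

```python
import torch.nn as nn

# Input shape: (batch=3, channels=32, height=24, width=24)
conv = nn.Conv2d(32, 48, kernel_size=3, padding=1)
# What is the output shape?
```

Input: (3, 32, 24, 24) -> Output: (3, 48, 24, 24)

Answer: (3, 48, 24, 24)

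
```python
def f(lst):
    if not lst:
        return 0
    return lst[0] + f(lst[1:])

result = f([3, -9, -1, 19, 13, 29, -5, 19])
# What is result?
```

3 + (-9) + (-1) + 19 + 13 + 29 + (-5) + 19 + 0 = 68

Answer: 68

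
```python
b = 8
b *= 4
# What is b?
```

Trace:
`b = 8` → b = 8
`b *= 4` → b = 32
So b = 32

Answer: 32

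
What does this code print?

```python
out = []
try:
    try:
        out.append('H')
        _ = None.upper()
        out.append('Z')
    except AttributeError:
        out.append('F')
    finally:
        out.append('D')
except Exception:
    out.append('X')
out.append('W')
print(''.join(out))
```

Execution trace: 'H' (inner try body) → 'F' (inner except AttributeError) → 'D' (inner finally) → 'W' (after the try/except). Output: HFDW

Answer: HFDW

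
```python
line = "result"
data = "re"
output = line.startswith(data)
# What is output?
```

Trace:
`line = "result"` → line = 'result'
`data = "re"` → data = 're'
`output = line.startswith(data)` → output = True
So output = True

Answer: True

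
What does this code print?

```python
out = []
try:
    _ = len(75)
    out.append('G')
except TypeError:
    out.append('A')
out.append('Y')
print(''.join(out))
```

Execution trace: 'A' (except TypeError) → 'Y' (after the try/except). Output: AY

Answer: AY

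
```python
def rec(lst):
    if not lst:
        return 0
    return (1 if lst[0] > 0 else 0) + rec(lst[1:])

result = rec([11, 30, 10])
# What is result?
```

Count of positive elements in [11, 30, 10] = 3

Answer: 3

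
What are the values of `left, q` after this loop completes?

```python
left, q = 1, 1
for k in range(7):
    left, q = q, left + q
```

Fibonacci: after 7 iterations
`left, q` takes the values: (1, 1) → (1, 2) → (2, 3) → (3, 5) → (5, 8) → (8, 13) → (13, 21) → (21, 34)

Answer: 21, 34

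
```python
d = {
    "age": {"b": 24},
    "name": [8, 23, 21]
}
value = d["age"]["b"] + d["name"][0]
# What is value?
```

Trace:
`d = { ...` → d = {'age': {'b': 24}, 'name': [8, 23, 21]}
`value = d["age"]["b"] + d["name"][0]` → value = 32
So value = 32

Answer: 32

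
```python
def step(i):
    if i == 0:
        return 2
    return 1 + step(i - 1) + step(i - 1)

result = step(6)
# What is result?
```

step(i) = 1 + 2·step(i-1), step(0)=2. Closed form: (2+1)·2^6 - 1 = 191.

Answer: 191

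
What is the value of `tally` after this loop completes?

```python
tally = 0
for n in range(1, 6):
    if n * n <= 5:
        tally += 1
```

Count numbers where n² ≤ 5
`tally` takes the values: 0 → 1 → 2

Answer: 2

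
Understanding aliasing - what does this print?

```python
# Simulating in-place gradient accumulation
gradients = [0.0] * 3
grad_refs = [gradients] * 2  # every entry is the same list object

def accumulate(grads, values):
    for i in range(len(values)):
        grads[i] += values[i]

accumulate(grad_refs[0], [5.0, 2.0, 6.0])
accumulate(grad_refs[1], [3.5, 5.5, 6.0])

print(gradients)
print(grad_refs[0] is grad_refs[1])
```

Key concept: gradient accumulation aliasing.
Step by step:
`gradients = [0.0] * 3` → gradients = [0.0, 0.0, 0.0]
`grad_refs = [gradients] * 2` → grad_refs = [[0.0, 0.0, 0.0], [0.0, 0.0, 0.0]]
`accumulate(grad_refs[0], [5.0, 2.0, 6.0])` → gradients = [5.0, 2.0, 6.0]; grad_refs = [[5.0, 2.0, 6.0], [5.0, 2.0, 6.0]]
`accumulate(grad_refs[1], [3.5, 5.5, 6.0])` → gradients = [8.5, 7.5, 12.0]; grad_refs = [[8.5, 7.5, 12.0], [8.5, 7.5, 12.0]]
`print(gradients)` → prints [8.5, 7.5, 12.0]
`print(grad_refs[0] is grad_refs[1])` → prints True

Answer:
[8.5, 7.5, 12.0]
True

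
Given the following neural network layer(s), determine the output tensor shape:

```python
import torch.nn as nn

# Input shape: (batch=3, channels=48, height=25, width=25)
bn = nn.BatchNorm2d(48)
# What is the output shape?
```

Input: (3, 48, 25, 25) -> Output: (3, 48, 25, 25)

Answer: (3, 48, 25, 25)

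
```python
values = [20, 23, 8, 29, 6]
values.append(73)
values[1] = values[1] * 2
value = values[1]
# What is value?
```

Trace:
`values = [20, 23, 8, 29, 6]` → values = [20, 23, 8, 29, 6]
`values.append(73)` → values = [20, 23, 8, 29, 6, 73]
`values[1] = values[1] * 2` → values = [20, 46, 8, 29, 6, 73]
`value = values[1]` → value = 46
So value = 46

Answer: 46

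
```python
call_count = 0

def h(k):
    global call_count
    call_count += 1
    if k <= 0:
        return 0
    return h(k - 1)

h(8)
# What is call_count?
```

Linear recursion stepping by 1: 9 calls from k=8 down to ≤0.

Answer: 9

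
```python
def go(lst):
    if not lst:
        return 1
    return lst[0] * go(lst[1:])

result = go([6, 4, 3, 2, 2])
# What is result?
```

Product over [6, 4, 3, 2, 2] = 6 * 4 * 3 * 2 * 2 = 288

Answer: 288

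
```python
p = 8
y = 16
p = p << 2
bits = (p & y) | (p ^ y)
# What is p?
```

Trace:
`p = 8` → p = 8
`y = 16` → y = 16
`p = p << 2` → p = 32
`bits = (p & y) | (p ^ y)` → bits = 48
So p = 32

Answer: 32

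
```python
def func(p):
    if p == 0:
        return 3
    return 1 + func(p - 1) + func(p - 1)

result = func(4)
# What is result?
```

func(p) = 1 + 2·func(p-1), func(0)=3. Closed form: (3+1)·2^4 - 1 = 63.

Answer: 63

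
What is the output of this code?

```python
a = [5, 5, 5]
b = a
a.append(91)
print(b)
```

Key concept: basic list aliasing.
Step by step:
`a = [5, 5, 5]` → a = [5, 5, 5]
`b = a` → b = [5, 5, 5] (same object as a)
`a.append(91)` → a = [5, 5, 5, 91] (same object as b); b = [5, 5, 5, 91] (same object as a)
`print(b)` → prints [5, 5, 5, 91]

Answer: [5, 5, 5, 91]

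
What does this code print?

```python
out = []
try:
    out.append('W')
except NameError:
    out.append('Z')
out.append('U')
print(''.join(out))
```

Execution trace: 'W' (try body, no exception) → 'U' (after the try/except). Output: WU

Answer: WU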